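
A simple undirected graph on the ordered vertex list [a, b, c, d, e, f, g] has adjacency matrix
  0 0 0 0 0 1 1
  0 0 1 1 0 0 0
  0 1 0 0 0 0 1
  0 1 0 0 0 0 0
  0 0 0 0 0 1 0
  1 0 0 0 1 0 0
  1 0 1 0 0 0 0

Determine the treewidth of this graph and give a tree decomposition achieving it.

Treewidth 1.
Bags: B1 = {e, f}  B2 = {a, f}  B3 = {a, g}  B4 = {c, g}  B5 = {b, c}  B6 = {b, d}
Tree: B1–B2, B2–B3, B3–B4, B4–B5, B5–B6

Every bag has size at most 2, so the width is 2 − 1 = 1 and tw(G) ≤ 1. Any graph with an edge has treewidth ≥ 1, and G has the edge e–f. Combining the bounds, tw(G) = 1.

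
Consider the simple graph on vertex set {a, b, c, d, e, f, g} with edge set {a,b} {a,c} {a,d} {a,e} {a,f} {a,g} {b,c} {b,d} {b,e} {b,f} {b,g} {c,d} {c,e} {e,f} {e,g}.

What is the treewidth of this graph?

3

A width-3 tree decomposition is:
Bags: B1 = {a, b, e, f}  B2 = {a, b, c, e}  B3 = {a, b, e, g}  B4 = {a, b, c, d}
Tree: B1–B2, B2–B3, B2–B4
Every bag has size at most 4, so the width is 4 − 1 = 3 and tw(G) ≤ 3. Conversely, {a, b, c, d} is a clique of size 4, and the vertices of any clique must share a bag in every tree decomposition; so some bag has ≥ 4 vertices and tw(G) ≥ 3. Therefore the treewidth is 3.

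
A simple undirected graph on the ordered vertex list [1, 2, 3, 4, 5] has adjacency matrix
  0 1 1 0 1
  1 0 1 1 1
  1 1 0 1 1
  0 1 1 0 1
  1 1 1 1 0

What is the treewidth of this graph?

3

A width-3 tree decomposition is:
Bags: B1 = {2, 3, 4, 5}  B2 = {1, 2, 3, 5}
Tree: B1–B2
Each bag holds 4 vertices, so the decomposition has width 3, which upper-bounds the treewidth. On the other hand G contains the 4-clique {1, 2, 3, 5}. A clique must lie in a single bag of any decomposition, so no decomposition can have width below 3. The upper and lower bounds meet at 3, so that is the treewidth.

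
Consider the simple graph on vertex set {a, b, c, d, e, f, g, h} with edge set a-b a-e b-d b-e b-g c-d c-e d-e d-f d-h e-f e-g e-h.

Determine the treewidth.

A width-2 tree decomposition is:
Bags: B1 = {a, b, e}  B2 = {b, d, e}  B3 = {b, e, g}  B4 = {c, d, e}  B5 = {d, e, f}  B6 = {d, e, h}
Tree: B1–B2, B2–B3, B2–B4, B2–B5, B5–B6
Each bag holds 3 vertices, so the decomposition has width 2, which upper-bounds the treewidth. For the lower bound, the 3 vertices {d, e, h} are pairwise adjacent, and any tree decomposition puts a clique entirely inside one bag — forcing width ≥ 2. Combining the bounds, tw(G) = 2.

2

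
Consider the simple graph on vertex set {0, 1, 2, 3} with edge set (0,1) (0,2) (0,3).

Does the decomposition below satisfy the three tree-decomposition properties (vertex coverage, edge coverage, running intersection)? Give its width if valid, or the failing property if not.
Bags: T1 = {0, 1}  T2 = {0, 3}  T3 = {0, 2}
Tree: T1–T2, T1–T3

Checking the three conditions: (i) the bags cover all of {0, 1, 2, 3}; (ii) for each edge, some bag contains both endpoints; (iii) the bags containing any fixed vertex form a subtree. All hold, so the decomposition is valid with width 2 − 1 = 1.

Yes; width 1.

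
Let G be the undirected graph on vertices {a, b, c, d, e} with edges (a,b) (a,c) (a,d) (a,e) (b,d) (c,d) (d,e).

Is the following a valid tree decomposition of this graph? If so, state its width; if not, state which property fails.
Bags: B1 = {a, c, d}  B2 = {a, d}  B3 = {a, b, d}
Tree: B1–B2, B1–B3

No — vertex e appears in no bag.

A tree decomposition must satisfy three properties: every vertex lies in some bag; for every edge, both endpoints lie together in some bag; and for every vertex, the bags containing it form a connected subtree. Here vertex e appears in no bag, so the decomposition is invalid.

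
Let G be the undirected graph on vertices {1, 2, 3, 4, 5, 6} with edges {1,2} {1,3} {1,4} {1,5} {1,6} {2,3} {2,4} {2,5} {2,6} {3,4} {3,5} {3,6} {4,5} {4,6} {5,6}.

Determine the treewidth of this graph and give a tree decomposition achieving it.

Treewidth 5.
One such decomposition:
Bags: B1 = {1, 2, 3, 4, 5, 6}
Tree: (single bag)

A single bag containing all 6 vertices is trivially a valid decomposition of width 5. On the other hand G contains the 6-clique {1, 2, 3, 4, 5, 6}. A clique must lie in a single bag of any decomposition, so no decomposition can have width below 5. Combining the bounds, tw(G) = 5.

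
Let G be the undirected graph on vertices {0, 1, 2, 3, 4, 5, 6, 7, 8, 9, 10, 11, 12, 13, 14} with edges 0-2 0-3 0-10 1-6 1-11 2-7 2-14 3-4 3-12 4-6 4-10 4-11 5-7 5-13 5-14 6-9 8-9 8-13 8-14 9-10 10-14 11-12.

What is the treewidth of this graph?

3

A width-3 tree decomposition is:
Bags: B1 = {1, 3, 11, 12}  B2 = {1, 3, 4, 11}  B3 = {1, 3, 4, 6}  B4 = {0, 3, 4, 6}  B5 = {0, 4, 6, 10}  B6 = {0, 6, 9, 10}  B7 = {0, 2, 9, 10}  B8 = {2, 9, 10, 14}  B9 = {2, 8, 9, 14}  B10 = {2, 7, 8, 14}  B11 = {5, 7, 8, 14}  B12 = {5, 7, 8, 13}
Tree: B1–B2, B2–B3, B3–B4, B4–B5, B5–B6, B6–B7, B7–B8, B8–B9, B9–B10, B10–B11, B11–B12
Every bag has size at most 4, so the width is 4 − 1 = 3 and tw(G) ≤ 3. For the lower bound: the 4 vertex sets {1,11,12}, {3}, {4}, {0,6,9,10} are disjoint, each induces a connected subgraph, and every pair is joined by at least one edge of G. Contracting each set to a single vertex therefore yields K_{4} as a minor, and since treewidth is minor-monotone, tw(G) ≥ tw(K_{4}) = 3. Combining the bounds, tw(G) = 3.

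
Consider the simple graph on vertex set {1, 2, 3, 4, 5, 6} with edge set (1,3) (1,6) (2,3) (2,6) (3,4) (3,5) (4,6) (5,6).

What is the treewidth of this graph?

A width-2 tree decomposition is:
Bags: B1 = {1, 3, 6}  B2 = {3, 4, 6}  B3 = {2, 3, 6}  B4 = {3, 5, 6}
Tree: B1–B2, B2–B3, B3–B4
The largest bag has 3 vertices, giving width 2; this decomposition certifies tw(G) ≤ 2. For the lower bound, G contains the cycle 6–1–3–4–6, so G is not a forest; only forests have treewidth ≤ 1, hence tw(G) ≥ 2. Hence tw(G) = 2 exactly.

2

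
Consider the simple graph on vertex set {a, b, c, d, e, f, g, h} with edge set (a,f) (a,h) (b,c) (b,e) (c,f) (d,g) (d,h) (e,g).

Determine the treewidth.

A width-2 tree decomposition is:
Bags: B1 = {a, d, h}  B2 = {a, d, g}  B3 = {a, e, g}  B4 = {a, b, e}  B5 = {a, b, c}  B6 = {a, c, f}
Tree: B1–B2, B2–B3, B3–B4, B4–B5, B5–B6
Every bag has size at most 3, so the width is 3 − 1 = 2 and tw(G) ≤ 2. For the lower bound, G contains the cycle a–h–d–g–e–b–c–f–a, so G is not a forest; only forests have treewidth ≤ 1, hence tw(G) ≥ 2. Hence tw(G) = 2 exactly.

2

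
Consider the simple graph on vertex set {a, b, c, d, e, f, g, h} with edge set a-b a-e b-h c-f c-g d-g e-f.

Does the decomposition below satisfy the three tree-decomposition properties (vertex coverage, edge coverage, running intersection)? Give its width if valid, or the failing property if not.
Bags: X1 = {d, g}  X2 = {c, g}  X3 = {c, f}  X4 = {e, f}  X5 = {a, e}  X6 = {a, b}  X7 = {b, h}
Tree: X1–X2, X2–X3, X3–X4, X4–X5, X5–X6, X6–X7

Yes; width 1.

Checking the three conditions: (i) the bags cover all of {a, b, c, d, e, f, g, h}; (ii) for each edge, some bag contains both endpoints; (iii) the bags containing any fixed vertex form a subtree. All hold, so the decomposition is valid with width 2 − 1 = 1.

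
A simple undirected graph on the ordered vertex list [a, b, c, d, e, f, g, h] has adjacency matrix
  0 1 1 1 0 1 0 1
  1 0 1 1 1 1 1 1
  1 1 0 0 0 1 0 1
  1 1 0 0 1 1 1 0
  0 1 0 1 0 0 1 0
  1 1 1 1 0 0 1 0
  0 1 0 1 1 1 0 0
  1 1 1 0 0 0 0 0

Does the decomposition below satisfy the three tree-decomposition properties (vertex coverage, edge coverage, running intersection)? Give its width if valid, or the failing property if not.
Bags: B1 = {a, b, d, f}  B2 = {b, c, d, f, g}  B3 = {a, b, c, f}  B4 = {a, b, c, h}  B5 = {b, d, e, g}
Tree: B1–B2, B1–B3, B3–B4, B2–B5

No — bags containing vertex c are not connected in the tree.

A tree decomposition must satisfy three properties: every vertex lies in some bag; for every edge, both endpoints lie together in some bag; and for every vertex, the bags containing it form a connected subtree. Here bags containing vertex c are not connected in the tree, so the decomposition is invalid.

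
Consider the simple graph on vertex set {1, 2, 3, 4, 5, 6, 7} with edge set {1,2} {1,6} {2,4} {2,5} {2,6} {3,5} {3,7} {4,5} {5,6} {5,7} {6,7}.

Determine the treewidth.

2

A width-2 tree decomposition is:
Bags: B1 = {2, 5, 6}  B2 = {1, 2, 6}  B3 = {5, 6, 7}  B4 = {3, 5, 7}  B5 = {2, 4, 5}
Tree: B1–B2, B1–B3, B3–B4, B1–B5
Each bag holds 3 vertices, so the decomposition has width 2, which upper-bounds the treewidth. On the other hand G contains the 3-clique {1, 2, 6}. A clique must lie in a single bag of any decomposition, so no decomposition can have width below 2. The upper and lower bounds meet at 2, so that is the treewidth.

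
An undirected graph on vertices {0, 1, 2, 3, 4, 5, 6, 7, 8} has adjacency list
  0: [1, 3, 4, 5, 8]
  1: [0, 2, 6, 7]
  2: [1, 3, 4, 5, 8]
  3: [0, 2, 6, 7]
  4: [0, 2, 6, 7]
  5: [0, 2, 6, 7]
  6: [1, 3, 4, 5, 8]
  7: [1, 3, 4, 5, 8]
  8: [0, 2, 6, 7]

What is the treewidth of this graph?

A width-4 tree decomposition is:
Bags: B1 = {0, 2, 3, 6, 7}  B2 = {0, 1, 2, 6, 7}  B3 = {0, 2, 4, 6, 7}  B4 = {0, 2, 6, 7, 8}  B5 = {0, 2, 5, 6, 7}
Tree: B1–B2, B2–B3, B3–B4, B4–B5
Each bag holds 5 vertices, so the decomposition has width 4, which upper-bounds the treewidth. For the lower bound: the 5 vertex sets {3,6}, {1,7}, {2,4}, {0}, {8} are disjoint, each induces a connected subgraph, and every pair is joined by at least one edge of G. Contracting each set to a single vertex therefore yields K_{5} as a minor, and since treewidth is minor-monotone, tw(G) ≥ tw(K_{5}) = 4. Combining the bounds, tw(G) = 4.

4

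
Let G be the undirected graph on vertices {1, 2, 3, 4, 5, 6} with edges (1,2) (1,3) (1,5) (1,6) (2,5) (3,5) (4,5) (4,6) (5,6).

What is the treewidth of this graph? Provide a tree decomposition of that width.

Treewidth 2.
One such decomposition:
Bags: B1 = {1, 5, 6}  B2 = {1, 3, 5}  B3 = {4, 5, 6}  B4 = {1, 2, 5}
Tree: B1–B2, B1–B3, B2–B4

Every bag has size at most 3, so the width is 3 − 1 = 2 and tw(G) ≤ 2. On the other hand G contains the 3-clique {1, 2, 5}. A clique must lie in a single bag of any decomposition, so no decomposition can have width below 2. Therefore the treewidth is 2.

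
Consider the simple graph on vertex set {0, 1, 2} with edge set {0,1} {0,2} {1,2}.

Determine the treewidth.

2

A width-2 tree decomposition is:
Bags: B1 = {0, 1, 2}
Tree: (single bag)
A single bag containing all 3 vertices is trivially a valid decomposition of width 2. On the other hand G contains the 3-clique {0, 1, 2}. A clique must lie in a single bag of any decomposition, so no decomposition can have width below 2. The upper and lower bounds meet at 2, so that is the treewidth.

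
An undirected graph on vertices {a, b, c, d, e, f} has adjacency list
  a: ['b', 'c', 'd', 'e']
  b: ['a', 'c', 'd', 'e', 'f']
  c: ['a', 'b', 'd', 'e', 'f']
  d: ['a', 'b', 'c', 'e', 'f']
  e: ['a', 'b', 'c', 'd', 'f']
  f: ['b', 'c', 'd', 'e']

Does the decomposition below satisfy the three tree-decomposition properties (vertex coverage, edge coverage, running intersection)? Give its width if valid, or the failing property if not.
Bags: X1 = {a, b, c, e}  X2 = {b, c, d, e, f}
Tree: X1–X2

A tree decomposition must satisfy three properties: every vertex lies in some bag; for every edge, both endpoints lie together in some bag; and for every vertex, the bags containing it form a connected subtree. Here edge (d,a) lies in no bag, so the decomposition is invalid.

No — edge (d,a) lies in no bag.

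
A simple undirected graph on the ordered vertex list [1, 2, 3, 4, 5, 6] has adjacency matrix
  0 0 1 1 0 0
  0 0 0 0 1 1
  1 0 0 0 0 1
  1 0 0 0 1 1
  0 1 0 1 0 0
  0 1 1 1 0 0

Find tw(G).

A width-2 tree decomposition is:
Bags: B1 = {2, 4, 5}  B2 = {2, 4, 6}  B3 = {1, 4, 6}  B4 = {1, 3, 6}
Tree: B1–B2, B2–B3, B3–B4
Each bag holds 3 vertices, so the decomposition has width 2, which upper-bounds the treewidth. The edges 5–2–6–4–5 form a cycle, so G is not a tree and its treewidth is at least 2. Hence tw(G) = 2 exactly.

2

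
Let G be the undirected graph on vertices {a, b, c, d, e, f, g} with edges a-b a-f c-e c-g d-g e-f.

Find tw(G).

1

A width-1 tree decomposition is:
Bags: B1 = {a, b}  B2 = {a, f}  B3 = {e, f}  B4 = {c, e}  B5 = {c, g}  B6 = {d, g}
Tree: B1–B2, B2–B3, B3–B4, B4–B5, B5–B6
Each bag holds 2 vertices, so the decomposition has width 1, which upper-bounds the treewidth. Since G has at least one edge (e.g. b–a), it is not an edgeless graph, so tw(G) ≥ 1. Therefore the treewidth is 1.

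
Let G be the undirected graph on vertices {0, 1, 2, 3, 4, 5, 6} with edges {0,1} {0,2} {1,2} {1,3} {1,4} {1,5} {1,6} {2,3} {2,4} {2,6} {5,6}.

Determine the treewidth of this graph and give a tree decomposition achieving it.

Every bag has size at most 3, so the width is 3 − 1 = 2 and tw(G) ≤ 2. For the lower bound, the 3 vertices {0, 1, 2} are pairwise adjacent, and any tree decomposition puts a clique entirely inside one bag — forcing width ≥ 2. Therefore the treewidth is 2.

Treewidth 2.
One such decomposition:
Bags: B1 = {1, 2, 6}  B2 = {0, 1, 2}  B3 = {1, 2, 4}  B4 = {1, 5, 6}  B5 = {1, 2, 3}
Tree: B1–B2, B2–B3, B1–B4, B2–B5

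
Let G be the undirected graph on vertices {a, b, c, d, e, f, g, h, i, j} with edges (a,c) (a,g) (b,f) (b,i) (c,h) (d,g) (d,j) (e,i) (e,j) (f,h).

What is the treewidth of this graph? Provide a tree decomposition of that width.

Treewidth 2.
One optimal decomposition is:
Bags: B1 = {b, e, i}  B2 = {b, e, j}  B3 = {b, d, j}  B4 = {b, d, g}  B5 = {a, b, g}  B6 = {a, b, c}  B7 = {b, c, h}  B8 = {b, f, h}
Tree: B1–B2, B2–B3, B3–B4, B4–B5, B5–B6, B6–B7, B7–B8

Each bag holds 3 vertices, so the decomposition has width 2, which upper-bounds the treewidth. For the lower bound, G contains the cycle b–i–e–j–d–g–a–c–h–f–b, so G is not a forest; only forests have treewidth ≤ 1, hence tw(G) ≥ 2. The upper and lower bounds meet at 2, so that is the treewidth.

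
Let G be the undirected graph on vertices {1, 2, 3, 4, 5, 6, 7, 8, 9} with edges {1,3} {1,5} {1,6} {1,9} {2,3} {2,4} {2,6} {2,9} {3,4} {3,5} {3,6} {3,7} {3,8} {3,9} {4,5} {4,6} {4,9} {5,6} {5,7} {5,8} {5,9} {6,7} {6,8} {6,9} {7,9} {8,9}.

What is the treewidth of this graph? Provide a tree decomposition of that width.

Every bag has size at most 5, so the width is 5 − 1 = 4 and tw(G) ≤ 4. For the lower bound, the 5 vertices {2, 3, 4, 6, 9} are pairwise adjacent, and any tree decomposition puts a clique entirely inside one bag — forcing width ≥ 4. Combining the bounds, tw(G) = 4.

Treewidth 4.
One optimal decomposition is:
Bags: B1 = {3, 5, 6, 8, 9}  B2 = {3, 4, 5, 6, 9}  B3 = {2, 3, 4, 6, 9}  B4 = {1, 3, 5, 6, 9}  B5 = {3, 5, 6, 7, 9}
Tree: B1–B2, B2–B3, B2–B4, B4–B5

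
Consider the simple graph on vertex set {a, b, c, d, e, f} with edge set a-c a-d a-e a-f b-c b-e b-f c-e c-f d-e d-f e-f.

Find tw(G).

A width-3 tree decomposition is:
Bags: B1 = {a, c, e, f}  B2 = {b, c, e, f}  B3 = {a, d, e, f}
Tree: B1–B2, B1–B3
The largest bag has 4 vertices, giving width 3; this decomposition certifies tw(G) ≤ 3. Conversely, {a, d, e, f} is a clique of size 4, and the vertices of any clique must share a bag in every tree decomposition; so some bag has ≥ 4 vertices and tw(G) ≥ 3. The upper and lower bounds meet at 3, so that is the treewidth.

3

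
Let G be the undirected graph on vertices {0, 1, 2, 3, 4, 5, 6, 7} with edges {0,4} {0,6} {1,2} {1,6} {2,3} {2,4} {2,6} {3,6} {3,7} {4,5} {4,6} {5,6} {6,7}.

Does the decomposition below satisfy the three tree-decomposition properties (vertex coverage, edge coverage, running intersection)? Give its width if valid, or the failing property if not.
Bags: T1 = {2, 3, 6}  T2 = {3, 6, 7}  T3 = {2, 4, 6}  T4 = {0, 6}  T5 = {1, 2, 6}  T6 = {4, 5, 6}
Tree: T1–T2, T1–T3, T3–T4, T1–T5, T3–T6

No — edge (4,0) lies in no bag.

A tree decomposition must satisfy three properties: every vertex lies in some bag; for every edge, both endpoints lie together in some bag; and for every vertex, the bags containing it form a connected subtree. Here edge (4,0) lies in no bag, so the decomposition is invalid.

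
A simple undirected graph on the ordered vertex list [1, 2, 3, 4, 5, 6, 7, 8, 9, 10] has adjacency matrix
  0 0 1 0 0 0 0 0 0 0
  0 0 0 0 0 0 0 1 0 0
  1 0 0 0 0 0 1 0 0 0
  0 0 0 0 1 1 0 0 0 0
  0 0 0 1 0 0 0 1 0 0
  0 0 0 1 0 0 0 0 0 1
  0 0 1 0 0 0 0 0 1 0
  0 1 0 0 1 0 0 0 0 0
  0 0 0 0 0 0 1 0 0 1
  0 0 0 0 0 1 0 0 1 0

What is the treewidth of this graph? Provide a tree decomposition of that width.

Treewidth 1.
Bags: B1 = {1, 3}  B2 = {3, 7}  B3 = {7, 9}  B4 = {9, 10}  B5 = {6, 10}  B6 = {4, 6}  B7 = {4, 5}  B8 = {5, 8}  B9 = {2, 8}
Tree: B1–B2, B2–B3, B3–B4, B4–B5, B5–B6, B6–B7, B7–B8, B8–B9

Each bag holds 2 vertices, so the decomposition has width 1, which upper-bounds the treewidth. Since G has at least one edge (e.g. 1–3), it is not an edgeless graph, so tw(G) ≥ 1. Combining the bounds, tw(G) = 1.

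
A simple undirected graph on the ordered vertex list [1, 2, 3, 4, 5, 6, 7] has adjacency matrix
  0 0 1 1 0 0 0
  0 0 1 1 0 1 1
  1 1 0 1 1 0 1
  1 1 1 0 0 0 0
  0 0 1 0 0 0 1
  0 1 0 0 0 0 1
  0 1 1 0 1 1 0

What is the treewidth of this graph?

2

A width-2 tree decomposition is:
Bags: B1 = {2, 3, 4}  B2 = {2, 3, 7}  B3 = {1, 3, 4}  B4 = {3, 5, 7}  B5 = {2, 6, 7}
Tree: B1–B2, B1–B3, B2–B4, B2–B5
Each bag holds 3 vertices, so the decomposition has width 2, which upper-bounds the treewidth. For the lower bound, the 3 vertices {1, 3, 4} are pairwise adjacent, and any tree decomposition puts a clique entirely inside one bag — forcing width ≥ 2. Hence tw(G) = 2 exactly.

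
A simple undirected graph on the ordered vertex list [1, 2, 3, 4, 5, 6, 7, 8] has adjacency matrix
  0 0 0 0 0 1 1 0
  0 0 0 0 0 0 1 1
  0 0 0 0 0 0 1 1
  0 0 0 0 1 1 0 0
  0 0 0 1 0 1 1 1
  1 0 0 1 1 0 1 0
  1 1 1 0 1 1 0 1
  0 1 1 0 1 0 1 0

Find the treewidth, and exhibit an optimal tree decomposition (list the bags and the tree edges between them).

Treewidth 2.
One optimal decomposition is:
Bags: B1 = {1, 6, 7}  B2 = {5, 6, 7}  B3 = {5, 7, 8}  B4 = {4, 5, 6}  B5 = {3, 7, 8}  B6 = {2, 7, 8}
Tree: B1–B2, B2–B3, B2–B4, B3–B5, B5–B6

Every bag has size at most 3, so the width is 3 − 1 = 2 and tw(G) ≤ 2. On the other hand G contains the 3-clique {4, 5, 6}. A clique must lie in a single bag of any decomposition, so no decomposition can have width below 2. Therefore the treewidth is 2.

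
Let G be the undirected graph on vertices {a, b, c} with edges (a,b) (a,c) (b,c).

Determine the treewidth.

2

A width-2 tree decomposition is:
Bags: B1 = {a, b, c}
Tree: (single bag)
With just one bag of size 3, the width is 3 − 1 = 2, so tw(G) ≤ 2. For the lower bound, the 3 vertices {a, b, c} are pairwise adjacent, and any tree decomposition puts a clique entirely inside one bag — forcing width ≥ 2. Hence tw(G) = 2 exactly.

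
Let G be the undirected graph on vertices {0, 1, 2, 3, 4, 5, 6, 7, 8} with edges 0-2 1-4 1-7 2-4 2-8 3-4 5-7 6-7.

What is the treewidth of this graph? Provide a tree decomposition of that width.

Each bag holds 2 vertices, so the decomposition has width 1, which upper-bounds the treewidth. Any graph with an edge has treewidth ≥ 1, and G has the edge 2–4. Combining the bounds, tw(G) = 1.

Treewidth 1.
One such decomposition:
Bags: B1 = {2, 4}  B2 = {1, 4}  B3 = {2, 8}  B4 = {1, 7}  B5 = {3, 4}  B6 = {6, 7}  B7 = {0, 2}  B8 = {5, 7}
Tree: B1–B2, B1–B3, B2–B4, B1–B5, B4–B6, B1–B7, B6–B8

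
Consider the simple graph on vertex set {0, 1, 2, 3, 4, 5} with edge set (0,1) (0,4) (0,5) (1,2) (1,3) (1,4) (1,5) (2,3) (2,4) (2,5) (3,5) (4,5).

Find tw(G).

A width-3 tree decomposition is:
Bags: B1 = {1, 2, 4, 5}  B2 = {0, 1, 4, 5}  B3 = {1, 2, 3, 5}
Tree: B1–B2, B1–B3
Every bag has size at most 4, so the width is 4 − 1 = 3 and tw(G) ≤ 3. On the other hand G contains the 4-clique {0, 1, 4, 5}. A clique must lie in a single bag of any decomposition, so no decomposition can have width below 3. Hence tw(G) = 3 exactly.

3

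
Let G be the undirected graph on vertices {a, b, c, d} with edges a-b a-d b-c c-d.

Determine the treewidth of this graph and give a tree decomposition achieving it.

Each bag holds 3 vertices, so the decomposition has width 2, which upper-bounds the treewidth. Since a–b–c–d–a is a cycle in G, G is not acyclic. Forests are exactly the graphs of treewidth ≤ 1, so tw(G) ≥ 2. The upper and lower bounds meet at 2, so that is the treewidth.

Treewidth 2.
Bags: B1 = {a, b, c}  B2 = {a, c, d}
Tree: B1–B2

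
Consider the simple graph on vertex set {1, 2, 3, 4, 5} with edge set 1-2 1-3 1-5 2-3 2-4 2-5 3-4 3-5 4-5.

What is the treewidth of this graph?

3

A width-3 tree decomposition is:
Bags: B1 = {2, 3, 4, 5}  B2 = {1, 2, 3, 5}
Tree: B1–B2
Every bag has size at most 4, so the width is 4 − 1 = 3 and tw(G) ≤ 3. Conversely, {1, 2, 3, 5} is a clique of size 4, and the vertices of any clique must share a bag in every tree decomposition; so some bag has ≥ 4 vertices and tw(G) ≥ 3. The upper and lower bounds meet at 3, so that is the treewidth.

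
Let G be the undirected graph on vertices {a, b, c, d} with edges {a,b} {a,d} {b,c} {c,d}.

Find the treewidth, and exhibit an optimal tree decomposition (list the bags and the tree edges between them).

Every bag has size at most 3, so the width is 3 − 1 = 2 and tw(G) ≤ 2. For the lower bound, G contains the cycle d–a–b–c–d, so G is not a forest; only forests have treewidth ≤ 1, hence tw(G) ≥ 2. Therefore the treewidth is 2.

Treewidth 2.
One optimal decomposition is:
Bags: B1 = {a, b, d}  B2 = {b, c, d}
Tree: B1–B2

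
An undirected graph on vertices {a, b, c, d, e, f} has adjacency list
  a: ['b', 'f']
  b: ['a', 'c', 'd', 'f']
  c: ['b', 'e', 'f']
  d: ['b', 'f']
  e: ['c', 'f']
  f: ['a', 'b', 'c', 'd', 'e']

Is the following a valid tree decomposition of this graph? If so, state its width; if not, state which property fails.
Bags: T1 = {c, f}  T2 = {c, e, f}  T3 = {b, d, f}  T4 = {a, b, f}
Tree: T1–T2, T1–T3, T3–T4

A tree decomposition must satisfy three properties: every vertex lies in some bag; for every edge, both endpoints lie together in some bag; and for every vertex, the bags containing it form a connected subtree. Here edge (b,c) lies in no bag, so the decomposition is invalid.

No — edge (b,c) lies in no bag.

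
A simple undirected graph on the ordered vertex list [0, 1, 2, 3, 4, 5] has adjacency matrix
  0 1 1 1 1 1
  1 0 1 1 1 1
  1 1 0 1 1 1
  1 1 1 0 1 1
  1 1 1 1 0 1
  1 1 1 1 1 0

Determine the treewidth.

A width-5 tree decomposition is:
Bags: B1 = {0, 1, 2, 3, 4, 5}
Tree: (single bag)
With just one bag of size 6, the width is 6 − 1 = 5, so tw(G) ≤ 5. On the other hand G contains the 6-clique {0, 1, 2, 3, 4, 5}. A clique must lie in a single bag of any decomposition, so no decomposition can have width below 5. Therefore the treewidth is 5.

5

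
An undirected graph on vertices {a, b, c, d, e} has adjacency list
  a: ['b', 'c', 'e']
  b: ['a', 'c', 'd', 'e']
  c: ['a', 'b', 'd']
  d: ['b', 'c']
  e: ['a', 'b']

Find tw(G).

A width-2 tree decomposition is:
Bags: B1 = {a, b, c}  B2 = {a, b, e}  B3 = {b, c, d}
Tree: B1–B2, B1–B3
Every bag has size at most 3, so the width is 3 − 1 = 2 and tw(G) ≤ 2. Conversely, {a, b, e} is a clique of size 3, and the vertices of any clique must share a bag in every tree decomposition; so some bag has ≥ 3 vertices and tw(G) ≥ 2. Hence tw(G) = 2 exactly.

2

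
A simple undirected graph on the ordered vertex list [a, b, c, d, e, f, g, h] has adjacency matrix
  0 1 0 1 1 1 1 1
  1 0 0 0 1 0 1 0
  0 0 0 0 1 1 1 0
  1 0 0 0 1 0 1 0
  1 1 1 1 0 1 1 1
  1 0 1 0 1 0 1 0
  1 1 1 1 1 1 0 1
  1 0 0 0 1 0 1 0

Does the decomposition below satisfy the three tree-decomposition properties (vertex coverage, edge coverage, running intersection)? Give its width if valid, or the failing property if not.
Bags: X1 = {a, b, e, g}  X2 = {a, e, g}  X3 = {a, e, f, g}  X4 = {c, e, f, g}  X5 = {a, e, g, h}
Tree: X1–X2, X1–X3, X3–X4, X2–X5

No — vertex d appears in no bag.

A tree decomposition must satisfy three properties: every vertex lies in some bag; for every edge, both endpoints lie together in some bag; and for every vertex, the bags containing it form a connected subtree. Here vertex d appears in no bag, so the decomposition is invalid.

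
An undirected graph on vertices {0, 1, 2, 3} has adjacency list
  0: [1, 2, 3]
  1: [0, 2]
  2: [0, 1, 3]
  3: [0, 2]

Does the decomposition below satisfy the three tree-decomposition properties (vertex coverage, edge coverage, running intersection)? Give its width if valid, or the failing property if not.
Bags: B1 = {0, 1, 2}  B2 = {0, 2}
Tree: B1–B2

A tree decomposition must satisfy three properties: every vertex lies in some bag; for every edge, both endpoints lie together in some bag; and for every vertex, the bags containing it form a connected subtree. Here vertex 3 appears in no bag, so the decomposition is invalid.

No — vertex 3 appears in no bag.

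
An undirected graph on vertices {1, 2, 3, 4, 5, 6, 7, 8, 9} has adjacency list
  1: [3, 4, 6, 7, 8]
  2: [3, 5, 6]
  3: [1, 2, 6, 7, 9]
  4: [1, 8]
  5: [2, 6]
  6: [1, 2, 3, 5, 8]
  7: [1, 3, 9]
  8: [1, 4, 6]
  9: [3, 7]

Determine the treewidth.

A width-2 tree decomposition is:
Bags: B1 = {1, 3, 6}  B2 = {1, 3, 7}  B3 = {1, 6, 8}  B4 = {2, 3, 6}  B5 = {3, 7, 9}  B6 = {1, 4, 8}  B7 = {2, 5, 6}
Tree: B1–B2, B1–B3, B1–B4, B2–B5, B3–B6, B4–B7
The largest bag has 3 vertices, giving width 2; this decomposition certifies tw(G) ≤ 2. On the other hand G contains the 3-clique {1, 4, 8}. A clique must lie in a single bag of any decomposition, so no decomposition can have width below 2. Combining the bounds, tw(G) = 2.

2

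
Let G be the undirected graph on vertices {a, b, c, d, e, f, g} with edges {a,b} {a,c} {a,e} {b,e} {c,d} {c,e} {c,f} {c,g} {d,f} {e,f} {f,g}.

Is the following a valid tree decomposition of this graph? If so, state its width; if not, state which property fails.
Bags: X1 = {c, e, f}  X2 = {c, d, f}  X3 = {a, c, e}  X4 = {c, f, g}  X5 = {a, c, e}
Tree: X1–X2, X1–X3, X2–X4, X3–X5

A tree decomposition must satisfy three properties: every vertex lies in some bag; for every edge, both endpoints lie together in some bag; and for every vertex, the bags containing it form a connected subtree. Here vertex b appears in no bag, so the decomposition is invalid.

No — vertex b appears in no bag.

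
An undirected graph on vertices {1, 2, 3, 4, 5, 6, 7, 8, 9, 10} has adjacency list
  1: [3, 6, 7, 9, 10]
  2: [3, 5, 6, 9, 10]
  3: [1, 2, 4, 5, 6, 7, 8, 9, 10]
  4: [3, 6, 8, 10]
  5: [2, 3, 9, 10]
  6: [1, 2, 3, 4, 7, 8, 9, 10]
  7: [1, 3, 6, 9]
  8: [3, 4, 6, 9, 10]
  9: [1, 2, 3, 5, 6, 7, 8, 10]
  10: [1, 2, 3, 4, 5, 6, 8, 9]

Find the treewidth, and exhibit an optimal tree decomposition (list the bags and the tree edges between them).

The largest bag has 5 vertices, giving width 4; this decomposition certifies tw(G) ≤ 4. For the lower bound, the 5 vertices {2, 3, 5, 9, 10} are pairwise adjacent, and any tree decomposition puts a clique entirely inside one bag — forcing width ≥ 4. Therefore the treewidth is 4.

Treewidth 4.
One optimal decomposition is:
Bags: B1 = {1, 3, 6, 9, 10}  B2 = {1, 3, 6, 7, 9}  B3 = {3, 6, 8, 9, 10}  B4 = {2, 3, 6, 9, 10}  B5 = {2, 3, 5, 9, 10}  B6 = {3, 4, 6, 8, 10}
Tree: B1–B2, B1–B3, B1–B4, B4–B5, B3–B6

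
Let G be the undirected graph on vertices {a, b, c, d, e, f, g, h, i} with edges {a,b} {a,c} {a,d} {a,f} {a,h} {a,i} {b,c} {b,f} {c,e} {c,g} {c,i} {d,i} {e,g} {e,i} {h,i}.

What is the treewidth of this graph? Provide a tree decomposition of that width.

Treewidth 2.
One optimal decomposition is:
Bags: B1 = {a, c, i}  B2 = {a, d, i}  B3 = {c, e, i}  B4 = {c, e, g}  B5 = {a, h, i}  B6 = {a, b, c}  B7 = {a, b, f}
Tree: B1–B2, B1–B3, B3–B4, B1–B5, B1–B6, B6–B7

Every bag has size at most 3, so the width is 3 − 1 = 2 and tw(G) ≤ 2. Conversely, {c, e, g} is a clique of size 3, and the vertices of any clique must share a bag in every tree decomposition; so some bag has ≥ 3 vertices and tw(G) ≥ 2. Therefore the treewidth is 2.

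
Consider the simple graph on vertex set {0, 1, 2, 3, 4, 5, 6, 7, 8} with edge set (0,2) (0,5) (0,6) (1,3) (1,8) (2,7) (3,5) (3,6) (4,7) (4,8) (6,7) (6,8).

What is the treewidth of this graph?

3

A width-3 tree decomposition is:
Bags: B1 = {0, 2, 4, 7}  B2 = {0, 4, 6, 7}  B3 = {0, 4, 6, 8}  B4 = {0, 5, 6, 8}  B5 = {3, 5, 6, 8}  B6 = {1, 3, 5, 8}
Tree: B1–B2, B2–B3, B3–B4, B4–B5, B5–B6
The largest bag has 4 vertices, giving width 3; this decomposition certifies tw(G) ≤ 3. For the lower bound: the 4 vertex sets {2,4,7}, {0}, {6}, {1,3,5,8} are disjoint, each induces a connected subgraph, and every pair is joined by at least one edge of G. Contracting each set to a single vertex therefore yields K_{4} as a minor, and since treewidth is minor-monotone, tw(G) ≥ tw(K_{4}) = 3. Hence tw(G) = 3 exactly.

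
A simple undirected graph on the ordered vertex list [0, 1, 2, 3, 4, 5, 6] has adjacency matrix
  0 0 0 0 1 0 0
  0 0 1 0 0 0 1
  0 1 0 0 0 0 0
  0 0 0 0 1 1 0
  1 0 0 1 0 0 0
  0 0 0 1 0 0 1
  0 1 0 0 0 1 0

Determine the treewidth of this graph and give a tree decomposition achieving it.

Every bag has size at most 2, so the width is 2 − 1 = 1 and tw(G) ≤ 1. Any graph with an edge has treewidth ≥ 1, and G has the edge 0–4. Combining the bounds, tw(G) = 1.

Treewidth 1.
One optimal decomposition is:
Bags: B1 = {0, 4}  B2 = {3, 4}  B3 = {3, 5}  B4 = {5, 6}  B5 = {1, 6}  B6 = {1, 2}
Tree: B1–B2, B2–B3, B3–B4, B4–B5, B5–B6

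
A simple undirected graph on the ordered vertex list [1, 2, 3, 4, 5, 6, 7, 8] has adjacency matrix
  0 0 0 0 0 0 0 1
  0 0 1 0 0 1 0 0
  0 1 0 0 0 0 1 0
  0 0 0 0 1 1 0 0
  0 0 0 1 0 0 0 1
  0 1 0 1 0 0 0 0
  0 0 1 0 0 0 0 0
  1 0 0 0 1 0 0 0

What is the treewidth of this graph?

A width-1 tree decomposition is:
Bags: B1 = {1, 8}  B2 = {5, 8}  B3 = {4, 5}  B4 = {4, 6}  B5 = {2, 6}  B6 = {2, 3}  B7 = {3, 7}
Tree: B1–B2, B2–B3, B3–B4, B4–B5, B5–B6, B6–B7
Every bag has size at most 2, so the width is 2 − 1 = 1 and tw(G) ≤ 1. G has an edge, so its treewidth is at least 1. Therefore the treewidth is 1.

1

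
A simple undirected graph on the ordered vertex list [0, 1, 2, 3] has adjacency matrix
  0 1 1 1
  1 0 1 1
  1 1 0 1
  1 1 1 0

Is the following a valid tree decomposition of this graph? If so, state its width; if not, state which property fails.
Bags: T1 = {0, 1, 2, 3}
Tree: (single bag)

Yes; width 3.

Checking the three conditions: (i) the bags cover all of {0, 1, 2, 3}; (ii) for each edge, some bag contains both endpoints; (iii) the bags containing any fixed vertex form a subtree. All hold, so the decomposition is valid with width 4 − 1 = 3.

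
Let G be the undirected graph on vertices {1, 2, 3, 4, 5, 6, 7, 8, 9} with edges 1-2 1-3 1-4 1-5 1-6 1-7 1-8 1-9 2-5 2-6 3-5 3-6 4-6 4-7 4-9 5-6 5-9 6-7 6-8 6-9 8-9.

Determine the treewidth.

3

A width-3 tree decomposition is:
Bags: B1 = {1, 5, 6, 9}  B2 = {1, 2, 5, 6}  B3 = {1, 4, 6, 9}  B4 = {1, 3, 5, 6}  B5 = {1, 4, 6, 7}  B6 = {1, 6, 8, 9}
Tree: B1–B2, B1–B3, B2–B4, B3–B5, B3–B6
Each bag holds 4 vertices, so the decomposition has width 3, which upper-bounds the treewidth. For the lower bound, the 4 vertices {1, 6, 8, 9} are pairwise adjacent, and any tree decomposition puts a clique entirely inside one bag — forcing width ≥ 3. Therefore the treewidth is 3.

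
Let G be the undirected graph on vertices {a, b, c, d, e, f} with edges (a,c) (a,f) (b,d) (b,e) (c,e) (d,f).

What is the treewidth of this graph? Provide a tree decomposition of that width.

Each bag holds 3 vertices, so the decomposition has width 2, which upper-bounds the treewidth. The edges e–c–a–f–d–b–e form a cycle, so G is not a tree and its treewidth is at least 2. Therefore the treewidth is 2.

Treewidth 2.
One optimal decomposition is:
Bags: B1 = {a, c, e}  B2 = {a, e, f}  B3 = {d, e, f}  B4 = {b, d, e}
Tree: B1–B2, B2–B3, B3–B4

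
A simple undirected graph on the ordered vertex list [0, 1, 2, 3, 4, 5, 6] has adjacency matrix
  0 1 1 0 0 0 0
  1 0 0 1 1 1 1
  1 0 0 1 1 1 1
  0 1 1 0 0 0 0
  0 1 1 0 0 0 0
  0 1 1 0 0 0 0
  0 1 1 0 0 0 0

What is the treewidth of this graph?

2

A width-2 tree decomposition is:
Bags: B1 = {1, 2, 6}  B2 = {0, 1, 2}  B3 = {1, 2, 3}  B4 = {1, 2, 4}  B5 = {1, 2, 5}
Tree: B1–B2, B2–B3, B3–B4, B4–B5
The largest bag has 3 vertices, giving width 2; this decomposition certifies tw(G) ≤ 2. For the lower bound, G contains the cycle 1–6–2–0–1, so G is not a forest; only forests have treewidth ≤ 1, hence tw(G) ≥ 2. Hence tw(G) = 2 exactly.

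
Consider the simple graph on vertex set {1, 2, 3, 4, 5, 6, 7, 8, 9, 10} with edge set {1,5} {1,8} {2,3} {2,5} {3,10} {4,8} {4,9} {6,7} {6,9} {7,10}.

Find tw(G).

2

A width-2 tree decomposition is:
Bags: B1 = {1, 4, 8}  B2 = {1, 4, 9}  B3 = {1, 6, 9}  B4 = {1, 6, 7}  B5 = {1, 7, 10}  B6 = {1, 3, 10}  B7 = {1, 2, 3}  B8 = {1, 2, 5}
Tree: B1–B2, B2–B3, B3–B4, B4–B5, B5–B6, B6–B7, B7–B8
Every bag has size at most 3, so the width is 3 − 1 = 2 and tw(G) ≤ 2. Since 1–8–4–9–6–7–10–3–2–5–1 is a cycle in G, G is not acyclic. Forests are exactly the graphs of treewidth ≤ 1, so tw(G) ≥ 2. The upper and lower bounds meet at 2, so that is the treewidth.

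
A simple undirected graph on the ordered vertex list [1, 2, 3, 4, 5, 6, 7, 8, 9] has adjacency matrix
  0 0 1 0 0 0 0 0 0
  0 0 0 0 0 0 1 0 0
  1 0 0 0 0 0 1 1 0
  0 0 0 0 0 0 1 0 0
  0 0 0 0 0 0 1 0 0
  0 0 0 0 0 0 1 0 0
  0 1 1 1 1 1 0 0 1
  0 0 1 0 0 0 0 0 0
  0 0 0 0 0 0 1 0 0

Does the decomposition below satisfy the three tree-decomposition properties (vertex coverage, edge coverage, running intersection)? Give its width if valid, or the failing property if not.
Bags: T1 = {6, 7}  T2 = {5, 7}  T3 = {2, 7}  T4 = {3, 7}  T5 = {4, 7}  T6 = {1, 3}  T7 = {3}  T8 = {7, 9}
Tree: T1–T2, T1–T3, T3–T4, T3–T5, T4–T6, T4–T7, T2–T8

A tree decomposition must satisfy three properties: every vertex lies in some bag; for every edge, both endpoints lie together in some bag; and for every vertex, the bags containing it form a connected subtree. Here vertex 8 appears in no bag, so the decomposition is invalid.

No — vertex 8 appears in no bag.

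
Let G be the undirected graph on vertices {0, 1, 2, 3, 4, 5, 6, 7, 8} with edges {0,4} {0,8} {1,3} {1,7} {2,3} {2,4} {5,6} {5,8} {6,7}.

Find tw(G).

2

A width-2 tree decomposition is:
Bags: B1 = {0, 5, 8}  B2 = {0, 4, 5}  B3 = {2, 4, 5}  B4 = {2, 3, 5}  B5 = {1, 3, 5}  B6 = {1, 5, 7}  B7 = {5, 6, 7}
Tree: B1–B2, B2–B3, B3–B4, B4–B5, B5–B6, B6–B7
Every bag has size at most 3, so the width is 3 − 1 = 2 and tw(G) ≤ 2. For the lower bound, G contains the cycle 5–8–0–4–2–3–1–7–6–5, so G is not a forest; only forests have treewidth ≤ 1, hence tw(G) ≥ 2. The upper and lower bounds meet at 2, so that is the treewidth.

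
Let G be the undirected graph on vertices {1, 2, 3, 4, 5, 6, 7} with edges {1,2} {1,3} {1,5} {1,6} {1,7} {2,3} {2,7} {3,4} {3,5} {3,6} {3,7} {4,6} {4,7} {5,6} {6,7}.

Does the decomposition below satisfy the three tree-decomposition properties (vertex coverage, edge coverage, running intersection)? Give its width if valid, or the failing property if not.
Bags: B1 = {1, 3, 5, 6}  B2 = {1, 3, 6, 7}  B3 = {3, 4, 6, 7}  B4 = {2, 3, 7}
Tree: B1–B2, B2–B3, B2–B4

No — edge (1,2) lies in no bag.

A tree decomposition must satisfy three properties: every vertex lies in some bag; for every edge, both endpoints lie together in some bag; and for every vertex, the bags containing it form a connected subtree. Here edge (1,2) lies in no bag, so the decomposition is invalid.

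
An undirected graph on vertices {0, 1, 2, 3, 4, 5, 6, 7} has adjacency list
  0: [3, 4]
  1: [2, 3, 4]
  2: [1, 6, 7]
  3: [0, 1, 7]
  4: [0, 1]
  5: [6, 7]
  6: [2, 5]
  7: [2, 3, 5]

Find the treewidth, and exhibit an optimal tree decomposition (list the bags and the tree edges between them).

Each bag holds 3 vertices, so the decomposition has width 2, which upper-bounds the treewidth. Since 0–4–1–3–0 is a cycle in G, G is not acyclic. Forests are exactly the graphs of treewidth ≤ 1, so tw(G) ≥ 2. Combining the bounds, tw(G) = 2.

Treewidth 2.
Bags: B1 = {0, 3, 4}  B2 = {1, 3, 4}  B3 = {1, 3, 7}  B4 = {1, 2, 7}  B5 = {2, 5, 7}  B6 = {2, 5, 6}
Tree: B1–B2, B2–B3, B3–B4, B4–B5, B5–B6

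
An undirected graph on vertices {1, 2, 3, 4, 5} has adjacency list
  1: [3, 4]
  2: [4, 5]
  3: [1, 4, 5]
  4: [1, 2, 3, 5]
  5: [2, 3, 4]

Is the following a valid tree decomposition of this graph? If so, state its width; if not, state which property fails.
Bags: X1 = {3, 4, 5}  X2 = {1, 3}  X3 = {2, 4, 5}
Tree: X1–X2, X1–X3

A tree decomposition must satisfy three properties: every vertex lies in some bag; for every edge, both endpoints lie together in some bag; and for every vertex, the bags containing it form a connected subtree. Here edge (4,1) lies in no bag, so the decomposition is invalid.

No — edge (4,1) lies in no bag.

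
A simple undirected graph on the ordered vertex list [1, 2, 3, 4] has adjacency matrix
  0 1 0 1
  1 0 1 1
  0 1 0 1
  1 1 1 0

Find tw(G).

A width-2 tree decomposition is:
Bags: B1 = {2, 3, 4}  B2 = {1, 2, 4}
Tree: B1–B2
The largest bag has 3 vertices, giving width 2; this decomposition certifies tw(G) ≤ 2. Conversely, {1, 2, 4} is a clique of size 3, and the vertices of any clique must share a bag in every tree decomposition; so some bag has ≥ 3 vertices and tw(G) ≥ 2. The upper and lower bounds meet at 2, so that is the treewidth.

2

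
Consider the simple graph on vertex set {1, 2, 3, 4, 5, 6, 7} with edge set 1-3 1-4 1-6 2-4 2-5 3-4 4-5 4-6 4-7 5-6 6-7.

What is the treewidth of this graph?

2

A width-2 tree decomposition is:
Bags: B1 = {1, 4, 6}  B2 = {4, 6, 7}  B3 = {1, 3, 4}  B4 = {4, 5, 6}  B5 = {2, 4, 5}
Tree: B1–B2, B1–B3, B2–B4, B4–B5
Every bag has size at most 3, so the width is 3 − 1 = 2 and tw(G) ≤ 2. On the other hand G contains the 3-clique {2, 4, 5}. A clique must lie in a single bag of any decomposition, so no decomposition can have width below 2. The upper and lower bounds meet at 2, so that is the treewidth.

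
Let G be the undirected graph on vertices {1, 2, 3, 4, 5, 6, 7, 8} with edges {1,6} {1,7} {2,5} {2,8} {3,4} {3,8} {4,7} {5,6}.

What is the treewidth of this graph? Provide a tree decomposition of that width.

The largest bag has 3 vertices, giving width 2; this decomposition certifies tw(G) ≤ 2. The edges 3–4–7–1–6–5–2–8–3 form a cycle, so G is not a tree and its treewidth is at least 2. Hence tw(G) = 2 exactly.

Treewidth 2.
One optimal decomposition is:
Bags: B1 = {3, 4, 7}  B2 = {1, 3, 7}  B3 = {1, 3, 6}  B4 = {3, 5, 6}  B5 = {2, 3, 5}  B6 = {2, 3, 8}
Tree: B1–B2, B2–B3, B3–B4, B4–B5, B5–B6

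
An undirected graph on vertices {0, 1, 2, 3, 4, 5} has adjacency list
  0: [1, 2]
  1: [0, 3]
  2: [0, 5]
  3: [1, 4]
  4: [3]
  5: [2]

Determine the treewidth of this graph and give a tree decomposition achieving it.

The largest bag has 2 vertices, giving width 1; this decomposition certifies tw(G) ≤ 1. Any graph with an edge has treewidth ≥ 1, and G has the edge 4–3. Hence tw(G) = 1 exactly.

Treewidth 1.
One such decomposition:
Bags: B1 = {3, 4}  B2 = {1, 3}  B3 = {0, 1}  B4 = {0, 2}  B5 = {2, 5}
Tree: B1–B2, B2–B3, B3–B4, B4–B5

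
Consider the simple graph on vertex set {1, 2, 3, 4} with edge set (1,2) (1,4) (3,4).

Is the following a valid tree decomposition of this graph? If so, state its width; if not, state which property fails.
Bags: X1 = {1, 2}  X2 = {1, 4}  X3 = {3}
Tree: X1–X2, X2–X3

A tree decomposition must satisfy three properties: every vertex lies in some bag; for every edge, both endpoints lie together in some bag; and for every vertex, the bags containing it form a connected subtree. Here edge (4,3) lies in no bag, so the decomposition is invalid.

No — edge (4,3) lies in no bag.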